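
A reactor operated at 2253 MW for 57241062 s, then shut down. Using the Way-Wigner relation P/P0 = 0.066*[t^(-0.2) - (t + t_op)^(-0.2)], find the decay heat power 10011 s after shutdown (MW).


P/P0 = 0.066 * [t^(-0.2) - (t + t_op)^(-0.2)]
P/P0 = 0.066 * [10011^(-0.2) - (10011 + 57241062)^(-0.2)]
P/P0 = 0.066 * [0.1584545 - 0.02808299] = 0.008604520
P = 2253 * 0.008604520 = 19.386 MW

19.386


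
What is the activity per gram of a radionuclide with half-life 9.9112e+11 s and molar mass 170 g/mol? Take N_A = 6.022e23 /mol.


lambda = ln(2) / t_half = ln(2) / 9.9112e+11 = 6.993575e-13 /s
SA = lambda * N_A / M
SA = 6.993575e-13 * 6.022e23 / 170
SA = 2.4774e+09 Bq/g

2.4774e+09


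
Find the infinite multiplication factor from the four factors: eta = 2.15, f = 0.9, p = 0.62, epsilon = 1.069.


k_inf = eta * f * p * epsilon
k_inf = 2.15 * 0.9 * 0.62 * 1.069
k_inf = 1.2825

1.2825


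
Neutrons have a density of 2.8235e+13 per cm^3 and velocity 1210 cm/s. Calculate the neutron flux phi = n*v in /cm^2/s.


phi = n * v
phi = 2.8235e+13 * 1210
phi = 3.4164e+16 /cm^2/s

3.4164e+16


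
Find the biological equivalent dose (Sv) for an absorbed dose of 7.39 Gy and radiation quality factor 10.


H = D * Q
H = 7.39 * 10
H = 73.900 Sv

73.900


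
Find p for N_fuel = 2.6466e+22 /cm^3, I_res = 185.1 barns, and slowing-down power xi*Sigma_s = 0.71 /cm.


p = exp(-N * I * 1e-24 / (xi*Sigma_s))
p = exp(-2.6466e+22 * 185.1 * 1e-24 / 0.71)
p = 0.0010080

0.0010080


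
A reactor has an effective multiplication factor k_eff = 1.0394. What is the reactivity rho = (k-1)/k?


rho = (k_eff - 1) / k_eff
rho = (1.0394 - 1) / 1.0394
rho = 0.037906

0.037906


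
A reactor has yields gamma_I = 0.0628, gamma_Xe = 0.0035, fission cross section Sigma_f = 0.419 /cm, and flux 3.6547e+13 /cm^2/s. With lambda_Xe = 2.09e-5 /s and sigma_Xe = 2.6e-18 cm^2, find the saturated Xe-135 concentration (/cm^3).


Xe_eq = (gamma_I + gamma_Xe) * Sigma_f * phi / (lambda_Xe + sigma_Xe * phi)
Numerator = (0.0628 + 0.0035) * 0.419 * 3.6547e+13 = 1.015265e+12
Denominator = 2.09e-5 + 2.6e-18 * 3.6547e+13 = 1.159222e-04
Xe_eq = 1.015265e+12 / 1.159222e-04 = 8.7582e+15 /cm^3

8.7582e+15


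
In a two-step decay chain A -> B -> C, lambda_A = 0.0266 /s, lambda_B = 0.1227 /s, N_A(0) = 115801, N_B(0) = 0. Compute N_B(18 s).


N_B(t) = lambda_A * N_A0 / (lambda_B - lambda_A) * [exp(-lambda_A*t) - exp(-lambda_B*t)]
exp(-0.0266*18) = 0.6195264; exp(-0.1227*18) = 0.1098543
N_B = 0.0266 * 115801 / (0.1227 - 0.0266) * (0.6195264 - 0.1098543)
N_B = 16337

16337


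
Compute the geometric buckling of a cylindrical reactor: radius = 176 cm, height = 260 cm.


B^2 = (2.405/R)^2 + (pi/H)^2
B^2 = (2.405/176)^2 + (pi/260)^2
B^2 = 3.3273e-04 /cm^2

3.3273e-04


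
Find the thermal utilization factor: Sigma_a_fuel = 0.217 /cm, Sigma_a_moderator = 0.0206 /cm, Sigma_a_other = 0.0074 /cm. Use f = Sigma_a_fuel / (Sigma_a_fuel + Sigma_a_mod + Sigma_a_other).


f = Sigma_a_fuel / (Sigma_a_fuel + Sigma_a_mod + Sigma_a_other)
f = 0.217 / (0.217 + 0.0206 + 0.0074)
f = 0.88571

0.88571


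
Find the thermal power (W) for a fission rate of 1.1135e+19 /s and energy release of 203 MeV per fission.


P = fission_rate * E_MeV * 1.602e-13
P = 1.1135e+19 * 203 * 1.602e-13
P = 3.6212e+08 W

3.6212e+08


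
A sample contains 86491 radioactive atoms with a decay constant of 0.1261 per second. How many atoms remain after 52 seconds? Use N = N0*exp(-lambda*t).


N = N0 * exp(-lambda * t)
N = 86491 * exp(-0.1261 * 52)
N = 122.80

122.80


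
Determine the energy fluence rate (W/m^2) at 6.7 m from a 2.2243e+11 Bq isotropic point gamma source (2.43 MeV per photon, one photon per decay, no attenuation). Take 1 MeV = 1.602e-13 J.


psi = A * E * 1.602e-13 / (4*pi*r^2)
psi = 2.2243e+11 * 2.43 * 1.602e-13 / (4*pi*6.7^2)
psi = 1.5350e-04 W/m^2

1.5350e-04


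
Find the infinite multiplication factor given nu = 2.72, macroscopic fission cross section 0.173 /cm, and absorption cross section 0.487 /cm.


k_inf = nu * Sigma_f / Sigma_a
k_inf = 2.72 * 0.173 / 0.487
k_inf = 0.96624

0.96624


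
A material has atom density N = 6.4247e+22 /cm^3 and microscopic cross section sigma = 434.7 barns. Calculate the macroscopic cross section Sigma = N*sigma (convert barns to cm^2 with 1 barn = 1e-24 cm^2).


Sigma = N * sigma_barns * 1e-24
Sigma = 6.4247e+22 * 434.7 * 1e-24
Sigma = 27.928 /cm

27.928


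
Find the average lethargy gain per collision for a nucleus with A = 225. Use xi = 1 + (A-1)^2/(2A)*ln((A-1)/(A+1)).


xi = 1 + (A-1)^2/(2A) * ln((A-1)/(A+1))
xi = 1 + (225-1)^2/(2*225) * ln((225-1)/(225 +1))
xi = 0.0088626

0.0088626


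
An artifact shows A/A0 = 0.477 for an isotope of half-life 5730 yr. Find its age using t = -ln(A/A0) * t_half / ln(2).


lambda = ln(2) / t_half = ln(2) / 5730 = 1.209681e-04 /yr
t = -ln(A/A0) / lambda
t = -ln(0.477) / 1.209681e-04
t = 6119.3 yr

6119.3


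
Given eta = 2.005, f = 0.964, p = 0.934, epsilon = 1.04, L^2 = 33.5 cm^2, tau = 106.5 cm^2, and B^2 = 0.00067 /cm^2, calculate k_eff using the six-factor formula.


k_inf = eta*f*p*eps = 2.005*0.964*0.934*1.04 = 1.877464
P_TNL = 1/(1 + L^2*B^2) = 1/(1 + 33.5*0.00067) = 0.9780477
P_FNL = exp(-B^2*tau) = exp(-0.00067*106.5) = 0.9311313
k_eff = k_inf * P_TNL * P_FNL = 1.877464 * 0.9780477 * 0.9311313
k_eff = 1.7098

1.7098


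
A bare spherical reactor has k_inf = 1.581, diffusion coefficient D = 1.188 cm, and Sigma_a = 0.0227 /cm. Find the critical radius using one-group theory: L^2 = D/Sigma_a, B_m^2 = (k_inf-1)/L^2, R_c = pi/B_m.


L^2 = D / Sigma_a = 1.188 / 0.0227 = 52.33480 cm^2
B_m^2 = (k_inf - 1) / L^2 = (1.581 - 1) / 52.33480 = 0.01110160 /cm^2
For a bare sphere: B_g = pi/R, so R_c = pi / sqrt(B_m^2)
R_c = pi / sqrt(0.01110160) = 29.817 cm

29.817


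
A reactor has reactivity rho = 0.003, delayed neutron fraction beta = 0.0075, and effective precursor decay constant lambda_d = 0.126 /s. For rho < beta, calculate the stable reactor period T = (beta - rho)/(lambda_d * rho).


T = (beta - rho) / (lambda_d * rho)
T = (0.0075 - 0.003) / (0.126 * 0.003)
T = 11.905 s

11.905


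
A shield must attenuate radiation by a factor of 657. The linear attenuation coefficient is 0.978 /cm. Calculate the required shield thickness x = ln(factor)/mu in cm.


x = ln(factor) / mu
x = ln(657) / 0.978
x = 6.6336 cm

6.6336


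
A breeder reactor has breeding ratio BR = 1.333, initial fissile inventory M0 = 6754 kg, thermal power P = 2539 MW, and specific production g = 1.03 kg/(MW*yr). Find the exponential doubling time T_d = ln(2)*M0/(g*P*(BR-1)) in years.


Breeding gain G = BR - 1 = 1.333 - 1 = 0.333
Fissile production rate = g * P * G = 1.03 * 2539 * 0.333 = 870.85161 kg/yr
T_d = ln(2) * M0 / (g * P * G)
T_d = ln(2) * 6754 / 870.85161 = 5.3758 yr

5.3758


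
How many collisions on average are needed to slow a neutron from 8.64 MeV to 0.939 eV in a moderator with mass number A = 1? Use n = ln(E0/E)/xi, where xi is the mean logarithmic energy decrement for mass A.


xi = 1 + (A-1)^2/(2A)*ln((A-1)/(A+1)) = 1 (for A = 1)
n = ln(E0/E) / xi
n = ln(8.64e6 / 0.939) / 1
n = ln(9.201278e+06) / 1 = 16.035

16.035


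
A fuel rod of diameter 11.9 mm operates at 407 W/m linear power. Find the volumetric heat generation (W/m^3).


r = D / 2 / 1000 = 11.9 / 2 / 1000 = 0.00595 m
q''' = q' / (pi * r^2)
q''' = 407 / (pi * 0.00595^2)
q''' = 3.6594e+06 W/m^3

3.6594e+06


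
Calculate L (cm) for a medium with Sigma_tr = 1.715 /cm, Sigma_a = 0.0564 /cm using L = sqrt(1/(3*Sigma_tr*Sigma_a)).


D = 1 / (3 * Sigma_tr) = 1 / (3 * 1.715) = 0.1943635 cm
L = sqrt(D / Sigma_a)
L = sqrt(0.1943635 / 0.0564)
L = 1.8564 cm

1.8564


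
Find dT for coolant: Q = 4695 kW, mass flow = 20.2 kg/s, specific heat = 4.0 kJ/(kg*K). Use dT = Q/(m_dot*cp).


dT = Q / (m_dot * cp)
dT = 4695 / (20.2 * 4.0)
dT = 58.106 C

58.106


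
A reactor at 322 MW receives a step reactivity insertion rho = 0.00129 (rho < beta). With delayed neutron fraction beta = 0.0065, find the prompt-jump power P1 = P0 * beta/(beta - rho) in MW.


P1/P0 = beta / (beta - rho)
P1/P0 = 0.0065 / (0.0065 - 0.00129) = 1.247601
P1 = 322 * 1.247601 = 401.73 MW

401.73


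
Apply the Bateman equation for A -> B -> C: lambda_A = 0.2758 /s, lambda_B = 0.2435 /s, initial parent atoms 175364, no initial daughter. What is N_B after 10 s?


N_B(t) = lambda_A * N_A0 / (lambda_B - lambda_A) * [exp(-lambda_A*t) - exp(-lambda_B*t)]
exp(-0.2758*10) = 0.06341848; exp(-0.2435*10) = 0.08759775
N_B = 0.2758 * 175364 / (0.2435 - 0.2758) * (0.06341848 - 0.08759775)
N_B = 36206

36206


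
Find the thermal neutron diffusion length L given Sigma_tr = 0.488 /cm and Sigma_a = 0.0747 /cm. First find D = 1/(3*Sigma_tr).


D = 1 / (3 * Sigma_tr) = 1 / (3 * 0.488) = 0.6830601 cm
L = sqrt(D / Sigma_a)
L = sqrt(0.6830601 / 0.0747)
L = 3.0239 cm

3.0239


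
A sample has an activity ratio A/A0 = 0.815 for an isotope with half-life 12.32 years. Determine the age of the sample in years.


lambda = ln(2) / t_half = ln(2) / 12.32 = 0.05626195 /yr
t = -ln(A/A0) / lambda
t = -ln(0.815) / 0.05626195
t = 3.6360 yr

3.6360


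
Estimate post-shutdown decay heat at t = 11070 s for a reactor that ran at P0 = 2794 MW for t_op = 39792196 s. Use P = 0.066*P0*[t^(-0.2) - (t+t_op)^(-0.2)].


P/P0 = 0.066 * [t^(-0.2) - (t + t_op)^(-0.2)]
P/P0 = 0.066 * [11070^(-0.2) - (11070 + 39792196)^(-0.2)]
P/P0 = 0.066 * [0.1552996 - 0.03020065] = 0.008256531
P = 2794 * 0.008256531 = 23.069 MW

23.069


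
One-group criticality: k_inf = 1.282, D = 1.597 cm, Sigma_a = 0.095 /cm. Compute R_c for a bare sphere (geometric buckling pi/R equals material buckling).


L^2 = D / Sigma_a = 1.597 / 0.095 = 16.81053 cm^2
B_m^2 = (k_inf - 1) / L^2 = (1.282 - 1) / 16.81053 = 0.01677520 /cm^2
For a bare sphere: B_g = pi/R, so R_c = pi / sqrt(B_m^2)
R_c = pi / sqrt(0.01677520) = 24.256 cm

24.256


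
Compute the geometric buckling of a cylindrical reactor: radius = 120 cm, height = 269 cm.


B^2 = (2.405/R)^2 + (pi/H)^2
B^2 = (2.405/120)^2 + (pi/269)^2
B^2 = 5.3806e-04 /cm^2

5.3806e-04


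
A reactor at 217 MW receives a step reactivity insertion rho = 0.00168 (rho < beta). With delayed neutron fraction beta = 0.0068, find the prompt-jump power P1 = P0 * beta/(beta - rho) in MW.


P1/P0 = beta / (beta - rho)
P1/P0 = 0.0068 / (0.0068 - 0.00168) = 1.328125
P1 = 217 * 1.328125 = 288.20 MW

288.20


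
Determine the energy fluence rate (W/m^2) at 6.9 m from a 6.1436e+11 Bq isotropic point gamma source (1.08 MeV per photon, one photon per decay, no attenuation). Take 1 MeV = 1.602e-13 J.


psi = A * E * 1.602e-13 / (4*pi*r^2)
psi = 6.1436e+11 * 1.08 * 1.602e-13 / (4*pi*6.9^2)
psi = 1.7766e-04 W/m^2

1.7766e-04


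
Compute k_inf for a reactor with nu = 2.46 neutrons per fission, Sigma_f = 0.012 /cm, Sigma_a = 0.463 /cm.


k_inf = nu * Sigma_f / Sigma_a
k_inf = 2.46 * 0.012 / 0.463
k_inf = 0.063758

0.063758


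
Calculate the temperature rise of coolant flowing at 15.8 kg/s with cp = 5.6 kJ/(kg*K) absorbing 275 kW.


dT = Q / (m_dot * cp)
dT = 275 / (15.8 * 5.6)
dT = 3.1080 C

3.1080


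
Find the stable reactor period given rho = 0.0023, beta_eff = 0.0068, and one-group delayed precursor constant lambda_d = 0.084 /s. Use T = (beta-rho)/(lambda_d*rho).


T = (beta - rho) / (lambda_d * rho)
T = (0.0068 - 0.0023) / (0.084 * 0.0023)
T = 23.292 s

23.292


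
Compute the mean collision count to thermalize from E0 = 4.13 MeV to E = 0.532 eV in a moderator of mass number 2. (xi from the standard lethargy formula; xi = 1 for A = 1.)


xi = 1 + (A-1)^2/(2A)*ln((A-1)/(A+1)) = 0.7253469 (for A = 2)
n = ln(E0/E) / xi
n = ln(4.13e6 / 0.532) / 0.7253469
n = ln(7.763158e+06) / 0.7253469 = 21.872

21.872


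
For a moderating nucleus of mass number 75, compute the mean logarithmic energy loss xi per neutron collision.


xi = 1 + (A-1)^2/(2A) * ln((A-1)/(A+1))
xi = 1 + (75-1)^2/(2*75) * ln((75-1)/(75 +1))
xi = 0.026431

0.026431


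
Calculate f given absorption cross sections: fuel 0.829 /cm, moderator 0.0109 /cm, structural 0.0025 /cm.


f = Sigma_a_fuel / (Sigma_a_fuel + Sigma_a_mod + Sigma_a_other)
f = 0.829 / (0.829 + 0.0109 + 0.0025)
f = 0.98409

0.98409


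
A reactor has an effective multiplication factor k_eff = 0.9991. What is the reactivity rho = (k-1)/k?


rho = (k_eff - 1) / k_eff
rho = (0.9991 - 1) / 0.9991
rho = -9.0081e-04

-9.0081e-04


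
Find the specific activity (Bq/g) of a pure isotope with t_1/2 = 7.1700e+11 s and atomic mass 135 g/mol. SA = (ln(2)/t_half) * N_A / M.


lambda = ln(2) / t_half = ln(2) / 7.1700e+11 = 9.667325e-13 /s
SA = lambda * N_A / M
SA = 9.667325e-13 * 6.022e23 / 135
SA = 4.3123e+09 Bq/g

4.3123e+09


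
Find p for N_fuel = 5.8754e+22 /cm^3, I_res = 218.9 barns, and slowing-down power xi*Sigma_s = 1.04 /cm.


p = exp(-N * I * 1e-24 / (xi*Sigma_s))
p = exp(-5.8754e+22 * 218.9 * 1e-24 / 1.04)
p = 4.2585e-06

4.2585e-06


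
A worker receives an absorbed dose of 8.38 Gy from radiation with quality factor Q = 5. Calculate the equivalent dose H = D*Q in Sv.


H = D * Q
H = 8.38 * 5
H = 41.900 Sv

41.900


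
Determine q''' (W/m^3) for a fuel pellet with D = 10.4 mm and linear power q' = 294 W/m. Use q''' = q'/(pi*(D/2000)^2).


r = D / 2 / 1000 = 10.4 / 2 / 1000 = 0.0052 m
q''' = q' / (pi * r^2)
q''' = 294 / (pi * 0.0052^2)
q''' = 3.4609e+06 W/m^3

3.4609e+06


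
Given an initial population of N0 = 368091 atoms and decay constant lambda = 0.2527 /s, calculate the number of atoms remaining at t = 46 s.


N = N0 * exp(-lambda * t)
N = 368091 * exp(-0.2527 * 46)
N = 3.2933

3.2933


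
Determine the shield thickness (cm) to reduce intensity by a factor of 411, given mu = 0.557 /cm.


x = ln(factor) / mu
x = ln(411) / 0.557
x = 10.805 cm

10.805


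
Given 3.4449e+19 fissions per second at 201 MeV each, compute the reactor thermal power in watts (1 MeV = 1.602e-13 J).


P = fission_rate * E_MeV * 1.602e-13
P = 3.4449e+19 * 201 * 1.602e-13
P = 1.1093e+09 W

1.1093e+09


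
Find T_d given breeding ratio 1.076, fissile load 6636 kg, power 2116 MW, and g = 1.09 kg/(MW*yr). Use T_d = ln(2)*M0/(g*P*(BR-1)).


Breeding gain G = BR - 1 = 1.076 - 1 = 0.076
Fissile production rate = g * P * G = 1.09 * 2116 * 0.076 = 175.28944 kg/yr
T_d = ln(2) * M0 / (g * P * G)
T_d = ln(2) * 6636 / 175.28944 = 26.241 yr

26.241


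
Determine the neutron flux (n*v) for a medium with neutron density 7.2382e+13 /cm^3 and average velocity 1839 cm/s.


phi = n * v
phi = 7.2382e+13 * 1839
phi = 1.3311e+17 /cm^2/s

1.3311e+17


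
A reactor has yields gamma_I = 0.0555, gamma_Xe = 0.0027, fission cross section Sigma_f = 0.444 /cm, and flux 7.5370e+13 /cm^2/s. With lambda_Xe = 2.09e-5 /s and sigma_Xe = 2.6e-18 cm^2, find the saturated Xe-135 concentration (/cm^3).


Xe_eq = (gamma_I + gamma_Xe) * Sigma_f * phi / (lambda_Xe + sigma_Xe * phi)
Numerator = (0.0555 + 0.0027) * 0.444 * 7.5370e+13 = 1.947621e+12
Denominator = 2.09e-5 + 2.6e-18 * 7.5370e+13 = 2.168620e-04
Xe_eq = 1.947621e+12 / 2.168620e-04 = 8.9809e+15 /cm^3

8.9809e+15


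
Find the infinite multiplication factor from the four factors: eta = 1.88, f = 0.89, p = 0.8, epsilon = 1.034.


k_inf = eta * f * p * epsilon
k_inf = 1.88 * 0.89 * 0.8 * 1.034
k_inf = 1.3841

1.3841


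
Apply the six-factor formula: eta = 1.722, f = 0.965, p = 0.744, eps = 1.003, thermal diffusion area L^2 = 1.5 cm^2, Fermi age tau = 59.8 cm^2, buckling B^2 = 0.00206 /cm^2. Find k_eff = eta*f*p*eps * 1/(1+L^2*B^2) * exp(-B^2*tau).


k_inf = eta*f*p*eps = 1.722*0.965*0.744*1.003 = 1.240036
P_TNL = 1/(1 + L^2*B^2) = 1/(1 + 1.5*0.00206) = 0.9969195
P_FNL = exp(-B^2*tau) = exp(-0.00206*59.8) = 0.8840974
k_eff = k_inf * P_TNL * P_FNL = 1.240036 * 0.9969195 * 0.8840974
k_eff = 1.0929

1.0929


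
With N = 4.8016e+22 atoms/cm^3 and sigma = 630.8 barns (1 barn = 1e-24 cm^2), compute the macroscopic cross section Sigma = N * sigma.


Sigma = N * sigma_barns * 1e-24
Sigma = 4.8016e+22 * 630.8 * 1e-24
Sigma = 30.288 /cm

30.288


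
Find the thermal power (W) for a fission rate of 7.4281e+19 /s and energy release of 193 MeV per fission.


P = fission_rate * E_MeV * 1.602e-13
P = 7.4281e+19 * 193 * 1.602e-13
P = 2.2967e+09 W

2.2967e+09


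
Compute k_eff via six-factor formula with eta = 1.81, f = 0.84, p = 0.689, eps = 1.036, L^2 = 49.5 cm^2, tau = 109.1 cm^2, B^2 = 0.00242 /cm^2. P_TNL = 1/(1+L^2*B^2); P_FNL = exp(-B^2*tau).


k_inf = eta*f*p*eps = 1.81*0.84*0.689*1.036 = 1.085268
P_TNL = 1/(1 + L^2*B^2) = 1/(1 + 49.5*0.00242) = 0.8930246
P_FNL = exp(-B^2*tau) = exp(-0.00242*109.1) = 0.7679566
k_eff = k_inf * P_TNL * P_FNL = 1.085268 * 0.8930246 * 0.7679566
k_eff = 0.74428

0.74428


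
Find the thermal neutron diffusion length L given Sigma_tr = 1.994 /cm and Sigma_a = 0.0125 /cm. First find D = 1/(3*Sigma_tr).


D = 1 / (3 * Sigma_tr) = 1 / (3 * 1.994) = 0.1671682 cm
L = sqrt(D / Sigma_a)
L = sqrt(0.1671682 / 0.0125)
L = 3.6570 cm

3.6570


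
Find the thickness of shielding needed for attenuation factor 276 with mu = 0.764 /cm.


x = ln(factor) / mu
x = ln(276) / 0.764
x = 7.3565 cm

7.3565


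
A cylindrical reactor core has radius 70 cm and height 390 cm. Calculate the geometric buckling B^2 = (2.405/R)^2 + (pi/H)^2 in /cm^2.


B^2 = (2.405/R)^2 + (pi/H)^2
B^2 = (2.405/70)^2 + (pi/390)^2
B^2 = 0.0012453 /cm^2

0.0012453


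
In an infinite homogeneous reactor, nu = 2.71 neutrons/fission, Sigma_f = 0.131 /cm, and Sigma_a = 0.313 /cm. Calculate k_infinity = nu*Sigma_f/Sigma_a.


k_inf = nu * Sigma_f / Sigma_a
k_inf = 2.71 * 0.131 / 0.313
k_inf = 1.1342

1.1342


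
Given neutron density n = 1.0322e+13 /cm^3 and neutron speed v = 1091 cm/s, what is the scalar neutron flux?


phi = n * v
phi = 1.0322e+13 * 1091
phi = 1.1261e+16 /cm^2/s

1.1261e+16


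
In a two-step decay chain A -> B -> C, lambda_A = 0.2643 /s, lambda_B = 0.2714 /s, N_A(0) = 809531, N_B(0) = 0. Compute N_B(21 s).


N_B(t) = lambda_A * N_A0 / (lambda_B - lambda_A) * [exp(-lambda_A*t) - exp(-lambda_B*t)]
exp(-0.2643*21) = 0.003886291; exp(-0.2714*21) = 0.003347974
N_B = 0.2643 * 809531 / (0.2714 - 0.2643) * (0.003886291 - 0.003347974)
N_B = 16222

16222


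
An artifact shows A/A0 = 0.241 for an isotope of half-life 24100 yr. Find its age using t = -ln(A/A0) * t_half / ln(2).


lambda = ln(2) / t_half = ln(2) / 24100 = 2.876129e-05 /yr
t = -ln(A/A0) / lambda
t = -ln(0.241) / 2.876129e-05
t = 49475 yr

49475


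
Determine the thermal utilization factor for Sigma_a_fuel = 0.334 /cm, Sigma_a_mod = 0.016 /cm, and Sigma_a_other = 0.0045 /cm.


f = Sigma_a_fuel / (Sigma_a_fuel + Sigma_a_mod + Sigma_a_other)
f = 0.334 / (0.334 + 0.016 + 0.0045)
f = 0.94217

0.94217


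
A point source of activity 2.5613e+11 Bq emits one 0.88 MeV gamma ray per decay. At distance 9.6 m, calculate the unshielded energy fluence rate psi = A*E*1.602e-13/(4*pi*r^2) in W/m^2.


psi = A * E * 1.602e-13 / (4*pi*r^2)
psi = 2.5613e+11 * 0.88 * 1.602e-13 / (4*pi*9.6^2)
psi = 3.1178e-05 W/m^2

3.1178e-05


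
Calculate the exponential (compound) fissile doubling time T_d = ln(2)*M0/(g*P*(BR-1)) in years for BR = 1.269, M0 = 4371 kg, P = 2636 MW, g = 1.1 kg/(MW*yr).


Breeding gain G = BR - 1 = 1.269 - 1 = 0.269
Fissile production rate = g * P * G = 1.1 * 2636 * 0.269 = 779.9924 kg/yr
T_d = ln(2) * M0 / (g * P * G)
T_d = ln(2) * 4371 / 779.9924 = 3.8843 yr

3.8843


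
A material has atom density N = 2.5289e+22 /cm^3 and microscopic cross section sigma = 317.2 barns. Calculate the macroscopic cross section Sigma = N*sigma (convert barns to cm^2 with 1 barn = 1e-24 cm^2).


Sigma = N * sigma_barns * 1e-24
Sigma = 2.5289e+22 * 317.2 * 1e-24
Sigma = 8.0217 /cm

8.0217


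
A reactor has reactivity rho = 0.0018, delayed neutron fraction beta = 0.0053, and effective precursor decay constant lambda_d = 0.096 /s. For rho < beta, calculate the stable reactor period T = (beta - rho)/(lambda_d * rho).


T = (beta - rho) / (lambda_d * rho)
T = (0.0053 - 0.0018) / (0.096 * 0.0018)
T = 20.255 s

20.255


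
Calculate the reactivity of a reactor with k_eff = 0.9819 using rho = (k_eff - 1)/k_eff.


rho = (k_eff - 1) / k_eff
rho = (0.9819 - 1) / 0.9819
rho = -0.018434

-0.018434


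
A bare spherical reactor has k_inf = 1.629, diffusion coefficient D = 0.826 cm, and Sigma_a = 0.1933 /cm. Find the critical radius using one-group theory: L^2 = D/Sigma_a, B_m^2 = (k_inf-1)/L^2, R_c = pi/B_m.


L^2 = D / Sigma_a = 0.826 / 0.1933 = 4.273151 cm^2
B_m^2 = (k_inf - 1) / L^2 = (1.629 - 1) / 4.273151 = 0.1471982 /cm^2
For a bare sphere: B_g = pi/R, so R_c = pi / sqrt(B_m^2)
R_c = pi / sqrt(0.1471982) = 8.1884 cm

8.1884


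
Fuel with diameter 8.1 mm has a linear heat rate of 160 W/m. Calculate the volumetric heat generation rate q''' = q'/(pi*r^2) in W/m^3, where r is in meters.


r = D / 2 / 1000 = 8.1 / 2 / 1000 = 0.00405 m
q''' = q' / (pi * r^2)
q''' = 160 / (pi * 0.00405^2)
q''' = 3.1050e+06 W/m^3

3.1050e+06


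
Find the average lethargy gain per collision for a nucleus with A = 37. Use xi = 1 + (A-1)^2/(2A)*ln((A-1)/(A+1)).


xi = 1 + (A-1)^2/(2A) * ln((A-1)/(A+1))
xi = 1 + (37-1)^2/(2*37) * ln((37-1)/(37 +1))
xi = 0.053093

0.053093


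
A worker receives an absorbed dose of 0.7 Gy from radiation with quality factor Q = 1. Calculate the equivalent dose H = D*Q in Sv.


H = D * Q
H = 0.7 * 1
H = 0.70000 Sv

0.70000


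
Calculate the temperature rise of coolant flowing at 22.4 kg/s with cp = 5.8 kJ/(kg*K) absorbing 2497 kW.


dT = Q / (m_dot * cp)
dT = 2497 / (22.4 * 5.8)
dT = 19.220 C

19.220


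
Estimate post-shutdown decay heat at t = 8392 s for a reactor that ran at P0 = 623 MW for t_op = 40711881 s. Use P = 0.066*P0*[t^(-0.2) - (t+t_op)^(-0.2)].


P/P0 = 0.066 * [t^(-0.2) - (t + t_op)^(-0.2)]
P/P0 = 0.066 * [8392^(-0.2) - (8392 + 40711881)^(-0.2)]
P/P0 = 0.066 * [0.1641447 - 0.03006338] = 0.008849367
P = 623 * 0.008849367 = 5.5132 MW

5.5132


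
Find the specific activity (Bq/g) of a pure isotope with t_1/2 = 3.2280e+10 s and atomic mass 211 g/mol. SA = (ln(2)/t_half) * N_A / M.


lambda = ln(2) / t_half = ln(2) / 3.2280e+10 = 2.147296e-11 /s
SA = lambda * N_A / M
SA = 2.147296e-11 * 6.022e23 / 211
SA = 6.1284e+10 Bq/g

6.1284e+10


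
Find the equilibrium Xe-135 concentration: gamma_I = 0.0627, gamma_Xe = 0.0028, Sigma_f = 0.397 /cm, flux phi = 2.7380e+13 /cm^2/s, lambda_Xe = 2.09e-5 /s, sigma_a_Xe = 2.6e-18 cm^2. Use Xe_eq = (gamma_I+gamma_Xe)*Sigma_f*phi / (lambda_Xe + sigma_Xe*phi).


Xe_eq = (gamma_I + gamma_Xe) * Sigma_f * phi / (lambda_Xe + sigma_Xe * phi)
Numerator = (0.0627 + 0.0028) * 0.397 * 2.7380e+13 = 7.119758e+11
Denominator = 2.09e-5 + 2.6e-18 * 2.7380e+13 = 9.208800e-05
Xe_eq = 7.119758e+11 / 9.208800e-05 = 7.7315e+15 /cm^3

7.7315e+15


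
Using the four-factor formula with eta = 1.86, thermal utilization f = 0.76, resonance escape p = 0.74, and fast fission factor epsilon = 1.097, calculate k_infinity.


k_inf = eta * f * p * epsilon
k_inf = 1.86 * 0.76 * 0.74 * 1.097
k_inf = 1.1475

1.1475


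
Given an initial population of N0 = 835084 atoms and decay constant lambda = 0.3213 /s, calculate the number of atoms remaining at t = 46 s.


N = N0 * exp(-lambda * t)
N = 835084 * exp(-0.3213 * 46)
N = 0.31838

0.31838


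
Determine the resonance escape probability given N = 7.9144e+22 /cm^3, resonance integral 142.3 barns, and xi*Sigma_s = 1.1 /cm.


p = exp(-N * I * 1e-24 / (xi*Sigma_s))
p = exp(-7.9144e+22 * 142.3 * 1e-24 / 1.1)
p = 3.5772e-05

3.5772e-05


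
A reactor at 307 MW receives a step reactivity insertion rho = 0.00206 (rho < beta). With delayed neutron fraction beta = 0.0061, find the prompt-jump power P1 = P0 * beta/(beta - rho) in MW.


P1/P0 = beta / (beta - rho)
P1/P0 = 0.0061 / (0.0061 - 0.00206) = 1.509901
P1 = 307 * 1.509901 = 463.54 MW

463.54


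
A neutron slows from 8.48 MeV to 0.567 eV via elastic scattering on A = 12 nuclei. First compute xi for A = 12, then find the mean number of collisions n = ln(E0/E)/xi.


xi = 1 + (A-1)^2/(2A)*ln((A-1)/(A+1)) = 0.1577690 (for A = 12)
n = ln(E0/E) / xi
n = ln(8.48e6 / 0.567) / 0.1577690
n = ln(1.495591e+07) / 0.1577690 = 104.71

104.71


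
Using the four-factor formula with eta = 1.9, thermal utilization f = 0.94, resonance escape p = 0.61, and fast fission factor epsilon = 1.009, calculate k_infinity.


k_inf = eta * f * p * epsilon
k_inf = 1.9 * 0.94 * 0.61 * 1.009
k_inf = 1.0993

1.0993


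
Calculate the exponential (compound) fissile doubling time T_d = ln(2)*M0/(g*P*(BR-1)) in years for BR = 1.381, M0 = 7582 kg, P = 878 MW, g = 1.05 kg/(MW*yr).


Breeding gain G = BR - 1 = 1.381 - 1 = 0.381
Fissile production rate = g * P * G = 1.05 * 878 * 0.381 = 351.2439 kg/yr
T_d = ln(2) * M0 / (g * P * G)
T_d = ln(2) * 7582 / 351.2439 = 14.962 yr

14.962


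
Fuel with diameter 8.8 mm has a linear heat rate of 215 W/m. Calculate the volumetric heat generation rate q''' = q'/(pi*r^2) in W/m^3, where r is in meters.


r = D / 2 / 1000 = 8.8 / 2 / 1000 = 0.0044 m
q''' = q' / (pi * r^2)
q''' = 215 / (pi * 0.0044^2)
q''' = 3.5349e+06 W/m^3

3.5349e+06


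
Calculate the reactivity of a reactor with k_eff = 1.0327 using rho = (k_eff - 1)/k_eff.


rho = (k_eff - 1) / k_eff
rho = (1.0327 - 1) / 1.0327
rho = 0.031665

0.031665


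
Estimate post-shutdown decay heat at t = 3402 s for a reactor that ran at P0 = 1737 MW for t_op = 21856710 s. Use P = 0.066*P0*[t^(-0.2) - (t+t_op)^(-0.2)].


P/P0 = 0.066 * [t^(-0.2) - (t + t_op)^(-0.2)]
P/P0 = 0.066 * [3402^(-0.2) - (3402 + 21856710)^(-0.2)]
P/P0 = 0.066 * [0.1966315 - 0.03404627] = 0.01073063
P = 1737 * 0.01073063 = 18.639 MW

18.639


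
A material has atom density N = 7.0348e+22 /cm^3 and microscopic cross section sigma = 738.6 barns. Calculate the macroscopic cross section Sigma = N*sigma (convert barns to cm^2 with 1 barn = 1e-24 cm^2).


Sigma = N * sigma_barns * 1e-24
Sigma = 7.0348e+22 * 738.6 * 1e-24
Sigma = 51.959 /cm

51.959


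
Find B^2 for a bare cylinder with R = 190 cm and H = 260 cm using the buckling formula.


B^2 = (2.405/R)^2 + (pi/H)^2
B^2 = (2.405/190)^2 + (pi/260)^2
B^2 = 3.0622e-04 /cm^2

3.0622e-04


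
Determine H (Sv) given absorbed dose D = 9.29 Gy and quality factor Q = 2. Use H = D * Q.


H = D * Q
H = 9.29 * 2
H = 18.580 Sv

18.580


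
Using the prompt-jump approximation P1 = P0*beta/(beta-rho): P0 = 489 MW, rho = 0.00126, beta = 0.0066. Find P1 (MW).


P1/P0 = beta / (beta - rho)
P1/P0 = 0.0066 / (0.0066 - 0.00126) = 1.235955
P1 = 489 * 1.235955 = 604.38 MW

604.38


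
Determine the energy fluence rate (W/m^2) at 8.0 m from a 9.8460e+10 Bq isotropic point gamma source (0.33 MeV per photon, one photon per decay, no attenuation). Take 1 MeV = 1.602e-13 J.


psi = A * E * 1.602e-13 / (4*pi*r^2)
psi = 9.8460e+10 * 0.33 * 1.602e-13 / (4*pi*8.0^2)
psi = 6.4721e-06 W/m^2

6.4721e-06


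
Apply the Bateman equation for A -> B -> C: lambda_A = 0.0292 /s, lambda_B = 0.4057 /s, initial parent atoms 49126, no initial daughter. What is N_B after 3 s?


N_B(t) = lambda_A * N_A0 / (lambda_B - lambda_A) * [exp(-lambda_A*t) - exp(-lambda_B*t)]
exp(-0.0292*3) = 0.9161273; exp(-0.4057*3) = 0.2960876
N_B = 0.0292 * 49126 / (0.4057 - 0.0292) * (0.9161273 - 0.2960876)
N_B = 2362.4

2362.4


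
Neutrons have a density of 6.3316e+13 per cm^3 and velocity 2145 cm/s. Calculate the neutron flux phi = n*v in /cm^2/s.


phi = n * v
phi = 6.3316e+13 * 2145
phi = 1.3581e+17 /cm^2/s

1.3581e+17


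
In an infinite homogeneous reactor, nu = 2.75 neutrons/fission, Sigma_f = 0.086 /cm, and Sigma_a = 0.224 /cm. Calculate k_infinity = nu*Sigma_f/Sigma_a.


k_inf = nu * Sigma_f / Sigma_a
k_inf = 2.75 * 0.086 / 0.224
k_inf = 1.0558

1.0558


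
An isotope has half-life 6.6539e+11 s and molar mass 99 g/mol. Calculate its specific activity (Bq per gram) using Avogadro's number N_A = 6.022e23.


lambda = ln(2) / t_half = ln(2) / 6.6539e+11 = 1.041716e-12 /s
SA = lambda * N_A / M
SA = 1.041716e-12 * 6.022e23 / 99
SA = 6.3366e+09 Bq/g

6.3366e+09


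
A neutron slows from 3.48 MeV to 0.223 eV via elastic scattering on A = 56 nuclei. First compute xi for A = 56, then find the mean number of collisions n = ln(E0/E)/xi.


xi = 1 + (A-1)^2/(2A)*ln((A-1)/(A+1)) = 0.03529286 (for A = 56)
n = ln(E0/E) / xi
n = ln(3.48e6 / 0.223) / 0.03529286
n = ln(1.560538e+07) / 0.03529286 = 469.31

469.31


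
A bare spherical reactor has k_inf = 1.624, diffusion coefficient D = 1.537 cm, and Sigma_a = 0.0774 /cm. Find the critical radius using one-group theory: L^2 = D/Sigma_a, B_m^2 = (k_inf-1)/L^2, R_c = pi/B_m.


L^2 = D / Sigma_a = 1.537 / 0.0774 = 19.85788 cm^2
B_m^2 = (k_inf - 1) / L^2 = (1.624 - 1) / 19.85788 = 0.03142329 /cm^2
For a bare sphere: B_g = pi/R, so R_c = pi / sqrt(B_m^2)
R_c = pi / sqrt(0.03142329) = 17.722 cm

17.722


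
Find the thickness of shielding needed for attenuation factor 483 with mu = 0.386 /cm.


x = ln(factor) / mu
x = ln(483) / 0.386
x = 16.010 cm

16.010


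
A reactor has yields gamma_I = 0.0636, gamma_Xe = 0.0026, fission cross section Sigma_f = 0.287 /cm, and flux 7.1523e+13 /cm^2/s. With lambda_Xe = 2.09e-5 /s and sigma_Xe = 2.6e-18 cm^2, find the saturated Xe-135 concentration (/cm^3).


Xe_eq = (gamma_I + gamma_Xe) * Sigma_f * phi / (lambda_Xe + sigma_Xe * phi)
Numerator = (0.0636 + 0.0026) * 0.287 * 7.1523e+13 = 1.358894e+12
Denominator = 2.09e-5 + 2.6e-18 * 7.1523e+13 = 2.068598e-04
Xe_eq = 1.358894e+12 / 2.068598e-04 = 6.5692e+15 /cm^3

6.5692e+15


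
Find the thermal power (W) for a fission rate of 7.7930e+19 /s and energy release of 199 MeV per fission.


P = fission_rate * E_MeV * 1.602e-13
P = 7.7930e+19 * 199 * 1.602e-13
P = 2.4844e+09 W

2.4844e+09


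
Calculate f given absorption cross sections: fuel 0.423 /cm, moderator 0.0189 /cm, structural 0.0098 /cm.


f = Sigma_a_fuel / (Sigma_a_fuel + Sigma_a_mod + Sigma_a_other)
f = 0.423 / (0.423 + 0.0189 + 0.0098)
f = 0.93646

0.93646


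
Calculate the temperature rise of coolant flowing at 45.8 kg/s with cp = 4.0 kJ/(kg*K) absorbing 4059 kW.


dT = Q / (m_dot * cp)
dT = 4059 / (45.8 * 4.0)
dT = 22.156 C

22.156


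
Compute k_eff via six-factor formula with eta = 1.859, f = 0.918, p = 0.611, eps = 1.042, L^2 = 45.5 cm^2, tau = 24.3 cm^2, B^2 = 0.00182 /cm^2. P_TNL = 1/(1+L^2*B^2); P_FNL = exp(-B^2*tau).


k_inf = eta*f*p*eps = 1.859*0.918*0.611*1.042 = 1.086503
P_TNL = 1/(1 + L^2*B^2) = 1/(1 + 45.5*0.00182) = 0.9235231
P_FNL = exp(-B^2*tau) = exp(-0.00182*24.3) = 0.9567377
k_eff = k_inf * P_TNL * P_FNL = 1.086503 * 0.9235231 * 0.9567377
k_eff = 0.96000

0.96000


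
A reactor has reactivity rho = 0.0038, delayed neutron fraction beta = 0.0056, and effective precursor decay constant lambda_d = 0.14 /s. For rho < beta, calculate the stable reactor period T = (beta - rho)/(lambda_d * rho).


T = (beta - rho) / (lambda_d * rho)
T = (0.0056 - 0.0038) / (0.14 * 0.0038)
T = 3.3835 s

3.3835


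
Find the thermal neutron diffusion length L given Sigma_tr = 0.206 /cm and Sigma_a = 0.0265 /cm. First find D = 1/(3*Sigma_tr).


D = 1 / (3 * Sigma_tr) = 1 / (3 * 0.206) = 1.618123 cm
L = sqrt(D / Sigma_a)
L = sqrt(1.618123 / 0.0265)
L = 7.8142 cm

7.8142


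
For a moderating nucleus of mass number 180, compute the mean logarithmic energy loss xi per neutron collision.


xi = 1 + (A-1)^2/(2A) * ln((A-1)/(A+1))
xi = 1 + (180-1)^2/(2*180) * ln((180-1)/(180 +1))
xi = 0.011070

0.011070


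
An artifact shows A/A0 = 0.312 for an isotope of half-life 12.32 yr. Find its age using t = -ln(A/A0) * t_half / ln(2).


lambda = ln(2) / t_half = ln(2) / 12.32 = 0.05626195 /yr
t = -ln(A/A0) / lambda
t = -ln(0.312) / 0.05626195
t = 20.702 yr

20.702


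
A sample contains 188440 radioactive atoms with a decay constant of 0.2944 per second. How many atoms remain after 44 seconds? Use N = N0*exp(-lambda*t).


N = N0 * exp(-lambda * t)
N = 188440 * exp(-0.2944 * 44)
N = 0.44617

0.44617


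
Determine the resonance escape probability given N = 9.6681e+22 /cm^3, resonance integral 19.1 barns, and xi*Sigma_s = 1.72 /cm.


p = exp(-N * I * 1e-24 / (xi*Sigma_s))
p = exp(-9.6681e+22 * 19.1 * 1e-24 / 1.72)
p = 0.34177

0.34177


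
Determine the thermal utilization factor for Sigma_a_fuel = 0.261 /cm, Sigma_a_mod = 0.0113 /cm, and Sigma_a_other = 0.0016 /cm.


f = Sigma_a_fuel / (Sigma_a_fuel + Sigma_a_mod + Sigma_a_other)
f = 0.261 / (0.261 + 0.0113 + 0.0016)
f = 0.95290

0.95290


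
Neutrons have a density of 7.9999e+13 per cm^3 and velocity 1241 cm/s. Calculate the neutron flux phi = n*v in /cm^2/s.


phi = n * v
phi = 7.9999e+13 * 1241
phi = 9.9279e+16 /cm^2/s

9.9279e+16


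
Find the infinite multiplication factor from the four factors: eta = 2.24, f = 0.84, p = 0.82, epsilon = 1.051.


k_inf = eta * f * p * epsilon
k_inf = 2.24 * 0.84 * 0.82 * 1.051
k_inf = 1.6216

1.6216


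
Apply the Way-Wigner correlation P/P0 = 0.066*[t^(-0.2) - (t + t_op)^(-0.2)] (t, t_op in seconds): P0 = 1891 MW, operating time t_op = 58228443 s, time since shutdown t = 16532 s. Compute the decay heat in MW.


P/P0 = 0.066 * [t^(-0.2) - (t + t_op)^(-0.2)]
P/P0 = 0.066 * [16532^(-0.2) - (16532 + 58228443)^(-0.2)]
P/P0 = 0.066 * [0.1433293 - 0.02798648] = 0.007612626
P = 1891 * 0.007612626 = 14.395 MW

14.395


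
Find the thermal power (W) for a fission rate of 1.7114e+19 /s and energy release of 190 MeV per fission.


P = fission_rate * E_MeV * 1.602e-13
P = 1.7114e+19 * 190 * 1.602e-13
P = 5.2092e+08 W

5.2092e+08


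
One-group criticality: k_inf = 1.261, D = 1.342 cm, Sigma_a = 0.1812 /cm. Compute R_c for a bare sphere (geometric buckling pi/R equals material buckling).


L^2 = D / Sigma_a = 1.342 / 0.1812 = 7.406181 cm^2
B_m^2 = (k_inf - 1) / L^2 = (1.261 - 1) / 7.406181 = 0.03524083 /cm^2
For a bare sphere: B_g = pi/R, so R_c = pi / sqrt(B_m^2)
R_c = pi / sqrt(0.03524083) = 16.735 cm

16.735


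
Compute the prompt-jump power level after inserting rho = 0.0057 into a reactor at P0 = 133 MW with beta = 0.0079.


P1/P0 = beta / (beta - rho)
P1/P0 = 0.0079 / (0.0079 - 0.0057) = 3.590909
P1 = 133 * 3.590909 = 477.59 MW

477.59


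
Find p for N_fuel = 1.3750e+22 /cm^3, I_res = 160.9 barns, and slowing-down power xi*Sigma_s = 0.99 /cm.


p = exp(-N * I * 1e-24 / (xi*Sigma_s))
p = exp(-1.3750e+22 * 160.9 * 1e-24 / 0.99)
p = 0.10702

0.10702


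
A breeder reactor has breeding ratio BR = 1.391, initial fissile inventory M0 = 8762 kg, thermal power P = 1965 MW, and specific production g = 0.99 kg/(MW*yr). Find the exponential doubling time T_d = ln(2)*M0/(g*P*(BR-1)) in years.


Breeding gain G = BR - 1 = 1.391 - 1 = 0.391
Fissile production rate = g * P * G = 0.99 * 1965 * 0.391 = 760.63185 kg/yr
T_d = ln(2) * M0 / (g * P * G)
T_d = ln(2) * 8762 / 760.63185 = 7.9846 yr

7.9846


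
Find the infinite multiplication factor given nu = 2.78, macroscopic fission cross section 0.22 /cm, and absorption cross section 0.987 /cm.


k_inf = nu * Sigma_f / Sigma_a
k_inf = 2.78 * 0.22 / 0.987
k_inf = 0.61966

0.61966


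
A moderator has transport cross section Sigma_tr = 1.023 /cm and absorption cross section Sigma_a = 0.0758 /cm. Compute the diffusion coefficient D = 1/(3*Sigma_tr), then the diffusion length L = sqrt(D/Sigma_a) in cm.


D = 1 / (3 * Sigma_tr) = 1 / (3 * 1.023) = 0.3258390 cm
L = sqrt(D / Sigma_a)
L = sqrt(0.3258390 / 0.0758)
L = 2.0733 cm

2.0733


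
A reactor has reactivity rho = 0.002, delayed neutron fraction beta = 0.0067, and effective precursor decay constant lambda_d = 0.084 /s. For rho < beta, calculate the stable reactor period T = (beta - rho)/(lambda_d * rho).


T = (beta - rho) / (lambda_d * rho)
T = (0.0067 - 0.002) / (0.084 * 0.002)
T = 27.976 s

27.976


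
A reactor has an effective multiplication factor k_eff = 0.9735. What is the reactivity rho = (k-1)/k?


rho = (k_eff - 1) / k_eff
rho = (0.9735 - 1) / 0.9735
rho = -0.027221

-0.027221


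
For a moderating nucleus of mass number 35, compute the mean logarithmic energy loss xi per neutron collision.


xi = 1 + (A-1)^2/(2A) * ln((A-1)/(A+1))
xi = 1 + (35-1)^2/(2*35) * ln((35-1)/(35 +1))
xi = 0.056070

0.056070


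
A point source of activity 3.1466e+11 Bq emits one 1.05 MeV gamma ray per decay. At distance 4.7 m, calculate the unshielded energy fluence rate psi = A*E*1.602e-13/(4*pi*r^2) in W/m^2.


psi = A * E * 1.602e-13 / (4*pi*r^2)
psi = 3.1466e+11 * 1.05 * 1.602e-13 / (4*pi*4.7^2)
psi = 1.9067e-04 W/m^2

1.9067e-04


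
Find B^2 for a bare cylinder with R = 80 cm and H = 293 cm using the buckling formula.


B^2 = (2.405/R)^2 + (pi/H)^2
B^2 = (2.405/80)^2 + (pi/293)^2
B^2 = 0.0010187 /cm^2

0.0010187


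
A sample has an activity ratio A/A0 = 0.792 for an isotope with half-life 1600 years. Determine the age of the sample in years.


lambda = ln(2) / t_half = ln(2) / 1600 = 4.332170e-04 /yr
t = -ln(A/A0) / lambda
t = -ln(0.792) / 4.332170e-04
t = 538.28 yr

538.28


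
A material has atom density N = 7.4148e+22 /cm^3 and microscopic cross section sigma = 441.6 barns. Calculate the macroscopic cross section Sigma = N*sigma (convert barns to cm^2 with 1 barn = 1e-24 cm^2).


Sigma = N * sigma_barns * 1e-24
Sigma = 7.4148e+22 * 441.6 * 1e-24
Sigma = 32.744 /cm

32.744


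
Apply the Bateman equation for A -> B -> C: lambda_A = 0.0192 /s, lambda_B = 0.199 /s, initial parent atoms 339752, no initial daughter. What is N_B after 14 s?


N_B(t) = lambda_A * N_A0 / (lambda_B - lambda_A) * [exp(-lambda_A*t) - exp(-lambda_B*t)]
exp(-0.0192*14) = 0.7642961; exp(-0.199*14) = 0.06166739
N_B = 0.0192 * 339752 / (0.199 - 0.0192) * (0.7642961 - 0.06166739)
N_B = 25492

25492


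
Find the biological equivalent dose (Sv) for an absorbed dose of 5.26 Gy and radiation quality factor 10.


H = D * Q
H = 5.26 * 10
H = 52.600 Sv

52.600


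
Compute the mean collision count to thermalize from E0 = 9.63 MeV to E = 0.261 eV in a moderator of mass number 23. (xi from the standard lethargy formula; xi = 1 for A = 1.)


xi = 1 + (A-1)^2/(2A)*ln((A-1)/(A+1)) = 0.08448899 (for A = 23)
n = ln(E0/E) / xi
n = ln(9.63e6 / 0.261) / 0.08448899
n = ln(3.689655e+07) / 0.08448899 = 206.22

206.22


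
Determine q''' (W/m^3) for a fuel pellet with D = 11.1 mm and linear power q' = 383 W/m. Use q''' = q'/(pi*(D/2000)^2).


r = D / 2 / 1000 = 11.1 / 2 / 1000 = 0.00555 m
q''' = q' / (pi * r^2)
q''' = 383 / (pi * 0.00555^2)
q''' = 3.9579e+06 W/m^3

3.9579e+06


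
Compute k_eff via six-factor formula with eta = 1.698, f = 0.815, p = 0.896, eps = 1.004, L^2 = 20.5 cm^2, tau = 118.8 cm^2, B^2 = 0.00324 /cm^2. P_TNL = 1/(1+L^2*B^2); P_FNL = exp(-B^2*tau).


k_inf = eta*f*p*eps = 1.698*0.815*0.896*1.004 = 1.244907
P_TNL = 1/(1 + L^2*B^2) = 1/(1 + 20.5*0.00324) = 0.9377168
P_FNL = exp(-B^2*tau) = exp(-0.00324*118.8) = 0.6805105
k_eff = k_inf * P_TNL * P_FNL = 1.244907 * 0.9377168 * 0.6805105
k_eff = 0.79441

0.79441


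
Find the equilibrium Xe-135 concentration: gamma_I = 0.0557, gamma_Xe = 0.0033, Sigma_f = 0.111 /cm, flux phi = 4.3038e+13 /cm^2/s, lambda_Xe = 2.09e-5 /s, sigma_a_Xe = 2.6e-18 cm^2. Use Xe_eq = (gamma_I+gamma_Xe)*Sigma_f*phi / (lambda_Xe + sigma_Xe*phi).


Xe_eq = (gamma_I + gamma_Xe) * Sigma_f * phi / (lambda_Xe + sigma_Xe * phi)
Numerator = (0.0557 + 0.0033) * 0.111 * 4.3038e+13 = 2.818559e+11
Denominator = 2.09e-5 + 2.6e-18 * 4.3038e+13 = 1.327988e-04
Xe_eq = 2.818559e+11 / 1.327988e-04 = 2.1224e+15 /cm^3

2.1224e+15


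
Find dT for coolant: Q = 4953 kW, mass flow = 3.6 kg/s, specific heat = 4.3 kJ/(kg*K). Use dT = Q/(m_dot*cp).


dT = Q / (m_dot * cp)
dT = 4953 / (3.6 * 4.3)
dT = 319.96 C

319.96


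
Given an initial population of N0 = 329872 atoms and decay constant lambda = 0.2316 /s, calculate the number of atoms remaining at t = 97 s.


N = N0 * exp(-lambda * t)
N = 329872 * exp(-0.2316 * 97)
N = 5.7787e-05

5.7787e-05
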